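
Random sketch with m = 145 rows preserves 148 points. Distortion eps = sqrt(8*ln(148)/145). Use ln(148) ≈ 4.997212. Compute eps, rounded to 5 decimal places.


ln(148) ≈ 4.997212.
8*ln(N)/m ≈ 8*4.997212/145 ≈ 0.27570825.
eps = sqrt(0.27570825) ≈ 0.5250793 ≈ 0.52508.

0.52508


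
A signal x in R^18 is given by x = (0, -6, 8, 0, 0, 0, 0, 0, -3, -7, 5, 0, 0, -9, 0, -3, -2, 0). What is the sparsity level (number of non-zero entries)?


Non-zero positions: [1, 2, 8, 9, 10, 13, 15, 16].
Sparsity = 8.

8


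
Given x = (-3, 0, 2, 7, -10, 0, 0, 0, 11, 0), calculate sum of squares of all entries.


Non-zero entries: [(0, -3), (2, 2), (3, 7), (4, -10), (8, 11)]
Squares: [9, 4, 49, 100, 121]
||x||_2^2 = sum = 283.

283


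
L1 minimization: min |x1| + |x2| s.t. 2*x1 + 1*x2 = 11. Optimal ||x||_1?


Axis intercepts:
  x1 = 11/2, x2 = 0: L1 = 11/2
  x1 = 0, x2 = 11: L1 = 11
x* = (11/2, 0)
||x*||_1 = 11/2.

11/2


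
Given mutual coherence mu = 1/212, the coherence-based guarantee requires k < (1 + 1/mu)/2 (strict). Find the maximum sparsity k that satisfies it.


1/mu = 212.
1 + 1/mu = 213.
(1 + 1/mu)/2 = 106.5 is not an integer, so k_max = floor(106.5) = 106.

106


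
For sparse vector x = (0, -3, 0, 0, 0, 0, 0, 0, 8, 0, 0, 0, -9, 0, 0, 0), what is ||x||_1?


Non-zero entries: [(1, -3), (8, 8), (12, -9)]
Absolute values: [3, 8, 9]
||x||_1 = sum = 20.

20


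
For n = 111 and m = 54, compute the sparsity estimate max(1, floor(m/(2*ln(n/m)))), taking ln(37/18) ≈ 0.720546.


n/m = 111/54 = 37/18.
ln(n/m) ≈ 0.720546.
2*ln(n/m) ≈ 1.441092.
m/(2*ln(n/m)) ≈ 54/1.441092 ≈ 37.4716.
floor = 37.
k_max = max(1, 37) = 37.

37


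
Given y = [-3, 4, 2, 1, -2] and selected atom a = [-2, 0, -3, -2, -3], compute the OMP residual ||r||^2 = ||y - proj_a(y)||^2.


a^T a = 26.
a^T y = 4.
coeff = 4/26 = 2/13.
||r||^2 = 434/13.

434/13


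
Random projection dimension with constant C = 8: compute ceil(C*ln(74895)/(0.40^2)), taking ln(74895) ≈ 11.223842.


ln(74895) ≈ 11.223842.
eps^2 = 0.40^2 = 0.16.
C*ln(N)/eps^2 ≈ 8*11.223842/0.16 ≈ 561.1921.
m = ceil(561.1921) = 562.

562


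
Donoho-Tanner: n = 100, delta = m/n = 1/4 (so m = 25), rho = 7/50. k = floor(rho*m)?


m = 1/4*100 = 25.
rho = 7/50.
rho*m = 7/50*25 = 3.5.
k = floor(3.5) = 3.

3


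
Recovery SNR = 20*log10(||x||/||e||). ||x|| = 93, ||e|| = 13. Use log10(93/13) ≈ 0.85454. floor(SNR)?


||x||/||e|| = 93/13.
log10(93/13) ≈ 0.85454.
20*log10(||x||/||e||) ≈ 20*0.85454 = 17.0908.
floor(17.0908) = 17.

17


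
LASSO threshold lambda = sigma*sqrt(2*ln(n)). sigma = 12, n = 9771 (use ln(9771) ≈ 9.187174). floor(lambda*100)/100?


ln(9771) ≈ 9.187174.
2*ln(n) ≈ 18.374348.
sqrt(2*ln(n)) ≈ sqrt(18.374348) ≈ 4.286531.
lambda ≈ 12*4.286531 = 51.438372.
floor(lambda*100)/100 = 51.43.

51.43


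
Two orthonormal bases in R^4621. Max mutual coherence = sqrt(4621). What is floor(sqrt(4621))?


67^2 = 4489 <= 4621 < 4624 = 68^2, so 67 <= sqrt(4621) < 68.
floor(sqrt(4621)) = 67.

67


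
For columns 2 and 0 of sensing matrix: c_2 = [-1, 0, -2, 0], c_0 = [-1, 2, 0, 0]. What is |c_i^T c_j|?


Inner product: -1*-1 + 0*2 + -2*0 + 0*0
Products: [1, 0, 0, 0]
Sum = 1.
|dot| = 1.

1


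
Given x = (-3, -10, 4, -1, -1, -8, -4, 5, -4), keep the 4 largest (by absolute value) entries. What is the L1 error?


Sorted |x_i| descending: [10, 8, 5, 4, 4, 4, 3, 1, 1]
Keep top 4: [10, 8, 5, 4]
Tail entries: [4, 4, 3, 1, 1]
L1 error = sum of tail = 13.

13


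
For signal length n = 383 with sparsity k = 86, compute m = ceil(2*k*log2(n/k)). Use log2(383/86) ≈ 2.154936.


log2(n/k) = log2(383/86) ≈ 2.154936.
2*k*log2(n/k) ≈ 2*86*2.154936 = 370.648992.
m = ceil(370.648992) = 371.

371


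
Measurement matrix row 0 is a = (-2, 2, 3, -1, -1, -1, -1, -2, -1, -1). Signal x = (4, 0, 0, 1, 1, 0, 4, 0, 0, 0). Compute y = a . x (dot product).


Non-zero terms: ['-2*4', '-1*1', '-1*1', '-1*4']
Products: [-8, -1, -1, -4]
y = sum = -14.

-14


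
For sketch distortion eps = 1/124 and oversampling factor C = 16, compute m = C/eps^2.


1/eps = 124.
(1/eps)^2 = 15376.
m = 16*15376 = 246016.

246016


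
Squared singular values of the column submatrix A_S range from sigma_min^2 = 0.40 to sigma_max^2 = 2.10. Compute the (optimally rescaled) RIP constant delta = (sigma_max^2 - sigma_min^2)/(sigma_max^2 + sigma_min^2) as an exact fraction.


lambda_max - lambda_min = 2.10 - 0.40 = 1.70.
lambda_max + lambda_min = 2.10 + 0.40 = 2.50.
delta = 1.70/2.50 = 170/250 = 17/25.

17/25


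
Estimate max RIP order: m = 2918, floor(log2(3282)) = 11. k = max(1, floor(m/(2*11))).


floor(log2(3282)) = 11.
2*11 = 22.
m/(2*floor(log2(n))) = 2918/22 ≈ 132.6364.
floor = 132.
k = max(1, 132) = 132.

132


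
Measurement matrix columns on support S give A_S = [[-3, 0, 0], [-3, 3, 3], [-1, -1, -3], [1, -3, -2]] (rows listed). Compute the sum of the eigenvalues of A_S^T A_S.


Sum of eigenvalues of A_S^T A_S = trace(A_S^T A_S) = sum of squared column norms of A_S.
A_S^T A_S diagonal: [20, 19, 22].
trace = 20 + 19 + 22 = 61.

61


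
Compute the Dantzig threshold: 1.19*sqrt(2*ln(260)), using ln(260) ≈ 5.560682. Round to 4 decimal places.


ln(260) ≈ 5.560682.
2*ln(n) ≈ 11.121364.
sqrt(2*ln(n)) ≈ sqrt(11.121364) ≈ 3.334871.
threshold ≈ 1.19*3.334871 = 3.96849649 ≈ 3.9685.

3.9685


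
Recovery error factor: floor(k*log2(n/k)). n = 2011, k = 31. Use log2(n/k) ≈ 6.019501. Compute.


log2(n/k) = log2(2011/31) ≈ 6.019501.
k*log2(n/k) ≈ 31*6.019501 = 186.604531.
floor(186.604531) = 186.

186


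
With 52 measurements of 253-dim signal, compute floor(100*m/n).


100*m/n = 100*52/253 ≈ 20.5534.
floor = 20.

20


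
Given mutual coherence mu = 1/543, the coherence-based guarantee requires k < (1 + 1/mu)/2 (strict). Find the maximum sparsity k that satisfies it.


1/mu = 543.
1 + 1/mu = 544.
(1 + 1/mu)/2 = 272 is an integer and the inequality is strict, so k_max = 272 - 1 = 271.

271


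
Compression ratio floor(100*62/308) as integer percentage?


100*m/n = 100*62/308 ≈ 20.1299.
floor = 20.

20


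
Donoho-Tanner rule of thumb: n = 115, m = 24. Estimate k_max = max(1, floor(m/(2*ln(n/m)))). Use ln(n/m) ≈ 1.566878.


n/m = 115/24.
ln(n/m) ≈ 1.566878.
2*ln(n/m) ≈ 3.133756.
m/(2*ln(n/m)) ≈ 24/3.133756 ≈ 7.6585.
floor = 7.
k_max = max(1, 7) = 7.

7


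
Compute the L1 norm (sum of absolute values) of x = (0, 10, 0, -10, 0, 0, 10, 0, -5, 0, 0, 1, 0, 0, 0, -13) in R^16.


Non-zero entries: [(1, 10), (3, -10), (6, 10), (8, -5), (11, 1), (15, -13)]
Absolute values: [10, 10, 10, 5, 1, 13]
||x||_1 = sum = 49.

49


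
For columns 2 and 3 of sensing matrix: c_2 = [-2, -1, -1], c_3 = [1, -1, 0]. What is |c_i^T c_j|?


Inner product: -2*1 + -1*-1 + -1*0
Products: [-2, 1, 0]
Sum = -1.
|dot| = 1.

1


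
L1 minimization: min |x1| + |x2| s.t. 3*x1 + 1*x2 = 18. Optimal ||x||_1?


Axis intercepts:
  x1 = 6, x2 = 0: L1 = 6
  x1 = 0, x2 = 18: L1 = 18
x* = (6, 0)
||x*||_1 = 6.

6


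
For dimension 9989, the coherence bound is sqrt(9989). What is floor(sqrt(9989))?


99^2 = 9801 <= 9989 < 10000 = 100^2, so 99 <= sqrt(9989) < 100.
floor(sqrt(9989)) = 99.

99


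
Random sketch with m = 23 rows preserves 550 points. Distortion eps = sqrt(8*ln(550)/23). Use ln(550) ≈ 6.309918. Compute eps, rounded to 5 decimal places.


ln(550) ≈ 6.309918.
8*ln(N)/m ≈ 8*6.309918/23 ≈ 2.19475409.
eps = sqrt(2.19475409) ≈ 1.4814702 ≈ 1.48147.

1.48147


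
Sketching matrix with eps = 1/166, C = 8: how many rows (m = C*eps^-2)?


1/eps = 166.
(1/eps)^2 = 27556.
m = 8*27556 = 220448.

220448


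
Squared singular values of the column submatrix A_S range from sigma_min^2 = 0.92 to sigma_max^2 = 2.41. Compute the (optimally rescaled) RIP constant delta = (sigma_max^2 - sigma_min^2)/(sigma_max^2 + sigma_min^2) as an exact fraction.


lambda_max - lambda_min = 2.41 - 0.92 = 1.49.
lambda_max + lambda_min = 2.41 + 0.92 = 3.33.
delta = 1.49/3.33 = 149/333.

149/333


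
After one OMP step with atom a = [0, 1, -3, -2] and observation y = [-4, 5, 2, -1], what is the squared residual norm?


a^T a = 14.
a^T y = 1.
coeff = 1/14 = 1/14.
||r||^2 = 643/14.

643/14


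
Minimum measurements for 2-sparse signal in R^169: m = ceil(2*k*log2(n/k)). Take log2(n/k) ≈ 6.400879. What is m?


log2(n/k) = log2(169/2) ≈ 6.400879.
2*k*log2(n/k) ≈ 2*2*6.400879 = 25.603516.
m = ceil(25.603516) = 26.

26


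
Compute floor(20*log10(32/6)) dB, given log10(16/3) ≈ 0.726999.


||x||/||e|| = 32/6 = 16/3.
log10(16/3) ≈ 0.726999.
20*log10(||x||/||e||) ≈ 20*0.726999 = 14.53998.
floor(14.53998) = 14.

14


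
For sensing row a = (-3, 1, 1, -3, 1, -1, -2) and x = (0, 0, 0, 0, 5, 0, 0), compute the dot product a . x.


Non-zero terms: ['1*5']
Products: [5]
y = sum = 5.

5


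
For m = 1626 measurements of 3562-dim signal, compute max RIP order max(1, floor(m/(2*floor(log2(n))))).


floor(log2(3562)) = 11.
2*11 = 22.
m/(2*floor(log2(n))) = 1626/22 ≈ 73.9091.
floor = 73.
k = max(1, 73) = 73.

73


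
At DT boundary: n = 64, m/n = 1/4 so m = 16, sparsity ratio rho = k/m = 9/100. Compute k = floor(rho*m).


m = 1/4*64 = 16.
rho = 9/100.
rho*m = 9/100*16 = 1.44.
k = floor(1.44) = 1.

1


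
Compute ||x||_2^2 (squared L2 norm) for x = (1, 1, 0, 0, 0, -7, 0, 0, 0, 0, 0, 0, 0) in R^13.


Non-zero entries: [(0, 1), (1, 1), (5, -7)]
Squares: [1, 1, 49]
||x||_2^2 = sum = 51.

51


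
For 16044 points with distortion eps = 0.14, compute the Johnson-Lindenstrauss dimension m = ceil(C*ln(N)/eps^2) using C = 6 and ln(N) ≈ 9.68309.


ln(16044) ≈ 9.68309.
eps^2 = 0.14^2 = 0.0196.
C*ln(N)/eps^2 ≈ 6*9.68309/0.0196 ≈ 2964.2112.
m = ceil(2964.2112) = 2965.

2965


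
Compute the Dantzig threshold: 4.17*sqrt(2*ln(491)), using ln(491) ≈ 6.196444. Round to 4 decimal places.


ln(491) ≈ 6.196444.
2*ln(n) ≈ 12.392888.
sqrt(2*ln(n)) ≈ sqrt(12.392888) ≈ 3.520353.
threshold ≈ 4.17*3.520353 = 14.67987201 ≈ 14.6799.

14.6799


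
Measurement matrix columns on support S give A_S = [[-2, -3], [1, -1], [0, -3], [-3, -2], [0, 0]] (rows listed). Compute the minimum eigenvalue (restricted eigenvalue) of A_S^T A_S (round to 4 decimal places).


A_S^T A_S = [[14, 11], [11, 23]].
trace = 37.
det = 201.
disc = trace^2 - 4*det = 1369 - 4*201 = 565.
sqrt(565) ≈ 23.769729.
lam_min = (37 - sqrt(565))/2 ≈ (37 - 23.769729)/2 = 6.6151355 ≈ 6.6151.

6.6151


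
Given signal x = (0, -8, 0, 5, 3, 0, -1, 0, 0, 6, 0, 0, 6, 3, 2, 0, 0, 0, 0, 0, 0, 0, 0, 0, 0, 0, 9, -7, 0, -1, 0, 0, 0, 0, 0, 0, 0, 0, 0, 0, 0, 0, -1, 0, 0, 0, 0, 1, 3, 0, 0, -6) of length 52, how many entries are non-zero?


Non-zero positions: [1, 3, 4, 6, 9, 12, 13, 14, 26, 27, 29, 42, 47, 48, 51].
Sparsity = 15.

15


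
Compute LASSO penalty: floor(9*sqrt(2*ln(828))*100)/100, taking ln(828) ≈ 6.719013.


ln(828) ≈ 6.719013.
2*ln(n) ≈ 13.438026.
sqrt(2*ln(n)) ≈ sqrt(13.438026) ≈ 3.665791.
lambda ≈ 9*3.665791 = 32.992119.
floor(lambda*100)/100 = 32.99.

32.99


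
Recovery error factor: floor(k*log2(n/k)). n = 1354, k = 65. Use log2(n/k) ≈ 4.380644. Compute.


log2(n/k) = log2(1354/65) ≈ 4.380644.
k*log2(n/k) ≈ 65*4.380644 = 284.74186.
floor(284.74186) = 284.

284


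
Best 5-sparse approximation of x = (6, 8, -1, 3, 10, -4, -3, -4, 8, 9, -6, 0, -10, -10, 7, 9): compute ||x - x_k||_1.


Sorted |x_i| descending: [10, 10, 10, 9, 9, 8, 8, 7, 6, 6, 4, 4, 3, 3, 1, 0]
Keep top 5: [10, 10, 10, 9, 9]
Tail entries: [8, 8, 7, 6, 6, 4, 4, 3, 3, 1, 0]
L1 error = sum of tail = 50.

50


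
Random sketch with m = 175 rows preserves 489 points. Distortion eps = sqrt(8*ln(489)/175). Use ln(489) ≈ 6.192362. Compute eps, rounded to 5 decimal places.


ln(489) ≈ 6.192362.
8*ln(N)/m ≈ 8*6.192362/175 ≈ 0.28307941.
eps = sqrt(0.28307941) ≈ 0.5320521 ≈ 0.53205.

0.53205


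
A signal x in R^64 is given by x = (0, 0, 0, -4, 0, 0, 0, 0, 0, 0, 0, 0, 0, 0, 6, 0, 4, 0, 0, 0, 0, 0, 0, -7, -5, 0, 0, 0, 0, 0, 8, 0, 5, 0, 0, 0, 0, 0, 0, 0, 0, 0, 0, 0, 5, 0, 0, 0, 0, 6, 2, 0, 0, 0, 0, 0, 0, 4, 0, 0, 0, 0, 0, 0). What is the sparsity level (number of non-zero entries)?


Non-zero positions: [3, 14, 16, 23, 24, 30, 32, 44, 49, 50, 57].
Sparsity = 11.

11


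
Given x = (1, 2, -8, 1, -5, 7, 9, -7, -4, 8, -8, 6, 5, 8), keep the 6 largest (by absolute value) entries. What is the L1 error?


Sorted |x_i| descending: [9, 8, 8, 8, 8, 7, 7, 6, 5, 5, 4, 2, 1, 1]
Keep top 6: [9, 8, 8, 8, 8, 7]
Tail entries: [7, 6, 5, 5, 4, 2, 1, 1]
L1 error = sum of tail = 31.

31


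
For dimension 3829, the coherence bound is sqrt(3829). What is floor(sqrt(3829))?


61^2 = 3721 <= 3829 < 3844 = 62^2, so 61 <= sqrt(3829) < 62.
floor(sqrt(3829)) = 61.

61


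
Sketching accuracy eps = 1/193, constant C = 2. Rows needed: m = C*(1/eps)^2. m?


1/eps = 193.
(1/eps)^2 = 37249.
m = 2*37249 = 74498.

74498


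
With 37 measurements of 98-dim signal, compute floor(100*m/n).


100*m/n = 100*37/98 ≈ 37.7551.
floor = 37.

37


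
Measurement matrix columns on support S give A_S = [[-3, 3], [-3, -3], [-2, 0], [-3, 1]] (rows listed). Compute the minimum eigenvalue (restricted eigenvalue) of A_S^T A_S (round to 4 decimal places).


A_S^T A_S = [[31, -3], [-3, 19]].
trace = 50.
det = 580.
disc = trace^2 - 4*det = 2500 - 4*580 = 180.
sqrt(180) ≈ 13.416408.
lam_min = (50 - sqrt(180))/2 ≈ (50 - 13.416408)/2 = 18.291796 ≈ 18.2918.

18.2918


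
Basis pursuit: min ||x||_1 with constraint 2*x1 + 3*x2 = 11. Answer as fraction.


Axis intercepts:
  x1 = 11/2, x2 = 0: L1 = 11/2
  x1 = 0, x2 = 11/3: L1 = 11/3
x* = (0, 11/3)
||x*||_1 = 11/3.

11/3


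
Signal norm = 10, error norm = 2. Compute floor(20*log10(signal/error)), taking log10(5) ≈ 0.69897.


||x||/||e|| = 10/2 = 5.
log10(5) ≈ 0.69897.
20*log10(||x||/||e||) ≈ 20*0.69897 = 13.9794.
floor(13.9794) = 13.

13


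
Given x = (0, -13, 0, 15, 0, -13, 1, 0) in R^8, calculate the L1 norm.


Non-zero entries: [(1, -13), (3, 15), (5, -13), (6, 1)]
Absolute values: [13, 15, 13, 1]
||x||_1 = sum = 42.

42


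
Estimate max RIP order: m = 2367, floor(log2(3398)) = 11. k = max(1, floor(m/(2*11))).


floor(log2(3398)) = 11.
2*11 = 22.
m/(2*floor(log2(n))) = 2367/22 ≈ 107.5909.
floor = 107.
k = max(1, 107) = 107.

107


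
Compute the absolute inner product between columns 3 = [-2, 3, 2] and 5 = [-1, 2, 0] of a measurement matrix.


Inner product: -2*-1 + 3*2 + 2*0
Products: [2, 6, 0]
Sum = 8.
|dot| = 8.

8


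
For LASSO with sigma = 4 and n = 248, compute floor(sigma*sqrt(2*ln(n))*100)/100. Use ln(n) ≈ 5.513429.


ln(248) ≈ 5.513429.
2*ln(n) ≈ 11.026858.
sqrt(2*ln(n)) ≈ sqrt(11.026858) ≈ 3.320671.
lambda ≈ 4*3.320671 = 13.282684.
floor(lambda*100)/100 = 13.28.

13.28


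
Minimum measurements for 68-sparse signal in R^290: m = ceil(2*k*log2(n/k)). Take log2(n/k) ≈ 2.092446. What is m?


log2(n/k) = log2(290/68) ≈ 2.092446.
2*k*log2(n/k) ≈ 2*68*2.092446 = 284.572656.
m = ceil(284.572656) = 285.

285


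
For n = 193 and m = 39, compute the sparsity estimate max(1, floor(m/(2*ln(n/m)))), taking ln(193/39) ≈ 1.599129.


n/m = 193/39.
ln(n/m) ≈ 1.599129.
2*ln(n/m) ≈ 3.198258.
m/(2*ln(n/m)) ≈ 39/3.198258 ≈ 12.1941.
floor = 12.
k_max = max(1, 12) = 12.

12


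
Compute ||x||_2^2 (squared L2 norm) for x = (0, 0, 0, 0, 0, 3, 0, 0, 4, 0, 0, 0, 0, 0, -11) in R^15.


Non-zero entries: [(5, 3), (8, 4), (14, -11)]
Squares: [9, 16, 121]
||x||_2^2 = sum = 146.

146


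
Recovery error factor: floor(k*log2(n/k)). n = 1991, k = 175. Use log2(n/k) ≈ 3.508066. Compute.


log2(n/k) = log2(1991/175) ≈ 3.508066.
k*log2(n/k) ≈ 175*3.508066 = 613.91155.
floor(613.91155) = 613.

613


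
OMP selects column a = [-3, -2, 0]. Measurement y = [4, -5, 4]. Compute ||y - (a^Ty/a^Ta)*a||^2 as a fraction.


a^T a = 13.
a^T y = -2.
coeff = -2/13 = -2/13.
||r||^2 = 737/13.

737/13


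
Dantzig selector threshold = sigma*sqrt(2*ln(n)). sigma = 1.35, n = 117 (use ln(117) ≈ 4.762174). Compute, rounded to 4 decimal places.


ln(117) ≈ 4.762174.
2*ln(n) ≈ 9.524348.
sqrt(2*ln(n)) ≈ sqrt(9.524348) ≈ 3.086154.
threshold ≈ 1.35*3.086154 = 4.1663079 ≈ 4.1663.

4.1663


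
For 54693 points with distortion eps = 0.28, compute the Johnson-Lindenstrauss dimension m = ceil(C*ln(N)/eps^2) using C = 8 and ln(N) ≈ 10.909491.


ln(54693) ≈ 10.909491.
eps^2 = 0.28^2 = 0.0784.
C*ln(N)/eps^2 ≈ 8*10.909491/0.0784 ≈ 1113.2134.
m = ceil(1113.2134) = 1114.

1114


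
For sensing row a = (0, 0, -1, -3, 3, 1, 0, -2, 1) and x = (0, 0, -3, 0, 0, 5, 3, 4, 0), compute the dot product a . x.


Non-zero terms: ['-1*-3', '1*5', '0*3', '-2*4']
Products: [3, 5, 0, -8]
y = sum = 0.

0


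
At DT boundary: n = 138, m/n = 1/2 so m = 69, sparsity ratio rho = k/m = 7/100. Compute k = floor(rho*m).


m = 1/2*138 = 69.
rho = 7/100.
rho*m = 7/100*69 = 4.83.
k = floor(4.83) = 4.

4


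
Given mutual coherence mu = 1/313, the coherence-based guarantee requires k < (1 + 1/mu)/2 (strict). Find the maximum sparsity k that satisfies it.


1/mu = 313.
1 + 1/mu = 314.
(1 + 1/mu)/2 = 157 is an integer and the inequality is strict, so k_max = 157 - 1 = 156.

156


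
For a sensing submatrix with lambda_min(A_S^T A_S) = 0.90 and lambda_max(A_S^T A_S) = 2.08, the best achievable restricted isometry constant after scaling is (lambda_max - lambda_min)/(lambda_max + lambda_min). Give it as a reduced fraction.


lambda_max - lambda_min = 2.08 - 0.90 = 1.18.
lambda_max + lambda_min = 2.08 + 0.90 = 2.98.
delta = 1.18/2.98 = 118/298 = 59/149.

59/149


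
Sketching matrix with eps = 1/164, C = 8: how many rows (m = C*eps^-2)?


1/eps = 164.
(1/eps)^2 = 26896.
m = 8*26896 = 215168.

215168


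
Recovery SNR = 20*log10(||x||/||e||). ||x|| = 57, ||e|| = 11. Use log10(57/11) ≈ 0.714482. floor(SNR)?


||x||/||e|| = 57/11.
log10(57/11) ≈ 0.714482.
20*log10(||x||/||e||) ≈ 20*0.714482 = 14.28964.
floor(14.28964) = 14.

14


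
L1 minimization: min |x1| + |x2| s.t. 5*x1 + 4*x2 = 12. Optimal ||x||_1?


Axis intercepts:
  x1 = 12/5, x2 = 0: L1 = 12/5
  x1 = 0, x2 = 3: L1 = 3
x* = (12/5, 0)
||x*||_1 = 12/5.

12/5


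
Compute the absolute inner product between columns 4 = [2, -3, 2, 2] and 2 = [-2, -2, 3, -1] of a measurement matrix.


Inner product: 2*-2 + -3*-2 + 2*3 + 2*-1
Products: [-4, 6, 6, -2]
Sum = 6.
|dot| = 6.

6


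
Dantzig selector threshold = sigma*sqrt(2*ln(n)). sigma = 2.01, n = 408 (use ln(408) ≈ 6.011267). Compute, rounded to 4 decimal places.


ln(408) ≈ 6.011267.
2*ln(n) ≈ 12.022534.
sqrt(2*ln(n)) ≈ sqrt(12.022534) ≈ 3.467353.
threshold ≈ 2.01*3.467353 = 6.96937953 ≈ 6.9694.

6.9694


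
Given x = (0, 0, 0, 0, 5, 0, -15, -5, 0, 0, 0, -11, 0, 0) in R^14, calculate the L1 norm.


Non-zero entries: [(4, 5), (6, -15), (7, -5), (11, -11)]
Absolute values: [5, 15, 5, 11]
||x||_1 = sum = 36.

36


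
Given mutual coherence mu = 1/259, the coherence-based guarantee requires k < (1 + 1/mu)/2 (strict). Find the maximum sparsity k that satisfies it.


1/mu = 259.
1 + 1/mu = 260.
(1 + 1/mu)/2 = 130 is an integer and the inequality is strict, so k_max = 130 - 1 = 129.

129


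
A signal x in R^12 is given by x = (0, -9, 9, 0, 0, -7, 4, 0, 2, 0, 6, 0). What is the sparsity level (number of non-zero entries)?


Non-zero positions: [1, 2, 5, 6, 8, 10].
Sparsity = 6.

6


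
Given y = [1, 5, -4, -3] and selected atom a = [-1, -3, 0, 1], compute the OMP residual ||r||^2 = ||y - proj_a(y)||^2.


a^T a = 11.
a^T y = -19.
coeff = -19/11 = -19/11.
||r||^2 = 200/11.

200/11


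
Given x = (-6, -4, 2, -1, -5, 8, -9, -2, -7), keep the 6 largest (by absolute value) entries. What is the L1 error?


Sorted |x_i| descending: [9, 8, 7, 6, 5, 4, 2, 2, 1]
Keep top 6: [9, 8, 7, 6, 5, 4]
Tail entries: [2, 2, 1]
L1 error = sum of tail = 5.

5


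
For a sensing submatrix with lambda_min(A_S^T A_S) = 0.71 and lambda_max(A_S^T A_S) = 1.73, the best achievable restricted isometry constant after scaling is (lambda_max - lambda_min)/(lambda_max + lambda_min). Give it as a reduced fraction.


lambda_max - lambda_min = 1.73 - 0.71 = 1.02.
lambda_max + lambda_min = 1.73 + 0.71 = 2.44.
delta = 1.02/2.44 = 102/244 = 51/122.

51/122


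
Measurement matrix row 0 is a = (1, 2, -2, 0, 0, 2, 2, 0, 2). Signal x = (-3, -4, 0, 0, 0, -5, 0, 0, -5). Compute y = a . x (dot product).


Non-zero terms: ['1*-3', '2*-4', '2*-5', '2*-5']
Products: [-3, -8, -10, -10]
y = sum = -31.

-31


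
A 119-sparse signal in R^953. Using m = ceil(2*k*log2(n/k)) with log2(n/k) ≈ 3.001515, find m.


log2(n/k) = log2(953/119) ≈ 3.001515.
2*k*log2(n/k) ≈ 2*119*3.001515 = 714.36057.
m = ceil(714.36057) = 715.

715


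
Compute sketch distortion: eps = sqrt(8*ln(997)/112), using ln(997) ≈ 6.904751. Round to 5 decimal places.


ln(997) ≈ 6.904751.
8*ln(N)/m ≈ 8*6.904751/112 ≈ 0.4931965.
eps = sqrt(0.4931965) ≈ 0.7022795 ≈ 0.70228.

0.70228


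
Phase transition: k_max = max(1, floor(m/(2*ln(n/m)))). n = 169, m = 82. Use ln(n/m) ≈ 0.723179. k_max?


n/m = 169/82.
ln(n/m) ≈ 0.723179.
2*ln(n/m) ≈ 1.446358.
m/(2*ln(n/m)) ≈ 82/1.446358 ≈ 56.6941.
floor = 56.
k_max = max(1, 56) = 56.

56


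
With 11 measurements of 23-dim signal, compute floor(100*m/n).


100*m/n = 100*11/23 ≈ 47.8261.
floor = 47.

47


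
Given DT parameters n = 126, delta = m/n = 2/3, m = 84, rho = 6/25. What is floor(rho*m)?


m = 2/3*126 = 84.
rho = 6/25.
rho*m = 6/25*84 = 20.16.
k = floor(20.16) = 20.

20


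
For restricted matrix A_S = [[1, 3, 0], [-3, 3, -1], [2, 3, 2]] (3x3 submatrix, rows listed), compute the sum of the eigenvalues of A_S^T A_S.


Sum of eigenvalues of A_S^T A_S = trace(A_S^T A_S) = sum of squared column norms of A_S.
A_S^T A_S diagonal: [14, 27, 5].
trace = 14 + 27 + 5 = 46.

46


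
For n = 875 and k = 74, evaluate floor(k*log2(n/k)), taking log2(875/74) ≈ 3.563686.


log2(n/k) = log2(875/74) ≈ 3.563686.
k*log2(n/k) ≈ 74*3.563686 = 263.712764.
floor(263.712764) = 263.

263


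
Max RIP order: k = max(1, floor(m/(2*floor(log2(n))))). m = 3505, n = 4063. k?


floor(log2(4063)) = 11.
2*11 = 22.
m/(2*floor(log2(n))) = 3505/22 ≈ 159.3182.
floor = 159.
k = max(1, 159) = 159.

159


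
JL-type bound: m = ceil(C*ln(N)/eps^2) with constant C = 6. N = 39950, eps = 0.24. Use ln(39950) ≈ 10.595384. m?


ln(39950) ≈ 10.595384.
eps^2 = 0.24^2 = 0.0576.
C*ln(N)/eps^2 ≈ 6*10.595384/0.0576 ≈ 1103.6858.
m = ceil(1103.6858) = 1104.

1104


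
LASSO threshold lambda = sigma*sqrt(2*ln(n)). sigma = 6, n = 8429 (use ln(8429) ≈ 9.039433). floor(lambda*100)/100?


ln(8429) ≈ 9.039433.
2*ln(n) ≈ 18.078866.
sqrt(2*ln(n)) ≈ sqrt(18.078866) ≈ 4.251925.
lambda ≈ 6*4.251925 = 25.51155.
floor(lambda*100)/100 = 25.51.

25.51


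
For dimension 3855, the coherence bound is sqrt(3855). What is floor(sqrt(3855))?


62^2 = 3844 <= 3855 < 3969 = 63^2, so 62 <= sqrt(3855) < 63.
floor(sqrt(3855)) = 62.

62


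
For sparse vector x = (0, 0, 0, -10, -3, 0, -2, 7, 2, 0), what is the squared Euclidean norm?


Non-zero entries: [(3, -10), (4, -3), (6, -2), (7, 7), (8, 2)]
Squares: [100, 9, 4, 49, 4]
||x||_2^2 = sum = 166.

166


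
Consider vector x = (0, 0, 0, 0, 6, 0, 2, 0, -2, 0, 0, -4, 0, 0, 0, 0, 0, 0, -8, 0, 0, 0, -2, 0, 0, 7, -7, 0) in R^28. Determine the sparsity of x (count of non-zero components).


Non-zero positions: [4, 6, 8, 11, 18, 22, 25, 26].
Sparsity = 8.

8


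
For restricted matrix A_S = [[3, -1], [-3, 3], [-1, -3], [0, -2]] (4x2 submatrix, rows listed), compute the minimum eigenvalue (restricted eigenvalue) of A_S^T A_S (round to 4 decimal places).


A_S^T A_S = [[19, -9], [-9, 23]].
trace = 42.
det = 356.
disc = trace^2 - 4*det = 1764 - 4*356 = 340.
sqrt(340) ≈ 18.439089.
lam_min = (42 - sqrt(340))/2 ≈ (42 - 18.439089)/2 = 11.7804555 ≈ 11.7805.

11.7805


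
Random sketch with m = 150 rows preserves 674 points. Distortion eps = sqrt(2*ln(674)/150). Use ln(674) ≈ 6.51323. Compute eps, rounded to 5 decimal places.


ln(674) ≈ 6.51323.
2*ln(N)/m ≈ 2*6.51323/150 ≈ 0.08684307.
eps = sqrt(0.08684307) ≈ 0.2946915 ≈ 0.29469.

0.29469


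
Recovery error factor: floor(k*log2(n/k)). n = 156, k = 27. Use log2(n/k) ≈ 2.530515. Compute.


log2(n/k) = log2(156/27) ≈ 2.530515.
k*log2(n/k) ≈ 27*2.530515 = 68.323905.
floor(68.323905) = 68.

68


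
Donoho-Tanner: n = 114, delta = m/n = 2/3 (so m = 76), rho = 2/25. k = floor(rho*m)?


m = 2/3*114 = 76.
rho = 2/25.
rho*m = 2/25*76 = 6.08.
k = floor(6.08) = 6.

6


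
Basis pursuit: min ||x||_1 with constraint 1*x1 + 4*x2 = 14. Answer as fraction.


Axis intercepts:
  x1 = 14, x2 = 0: L1 = 14
  x1 = 0, x2 = 7/2: L1 = 7/2
x* = (0, 7/2)
||x*||_1 = 7/2.

7/2


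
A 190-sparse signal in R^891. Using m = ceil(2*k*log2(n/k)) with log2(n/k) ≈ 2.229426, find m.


log2(n/k) = log2(891/190) ≈ 2.229426.
2*k*log2(n/k) ≈ 2*190*2.229426 = 847.18188.
m = ceil(847.18188) = 848.

848


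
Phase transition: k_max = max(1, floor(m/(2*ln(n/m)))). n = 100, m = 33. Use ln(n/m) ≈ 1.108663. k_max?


n/m = 100/33.
ln(n/m) ≈ 1.108663.
2*ln(n/m) ≈ 2.217326.
m/(2*ln(n/m)) ≈ 33/2.217326 ≈ 14.8828.
floor = 14.
k_max = max(1, 14) = 14.

14


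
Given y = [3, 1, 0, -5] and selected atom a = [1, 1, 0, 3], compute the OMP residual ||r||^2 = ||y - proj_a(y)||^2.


a^T a = 11.
a^T y = -11.
coeff = -11/11 = -1.
||r||^2 = 24.

24


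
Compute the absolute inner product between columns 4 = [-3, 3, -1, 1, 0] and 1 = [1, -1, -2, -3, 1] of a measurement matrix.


Inner product: -3*1 + 3*-1 + -1*-2 + 1*-3 + 0*1
Products: [-3, -3, 2, -3, 0]
Sum = -7.
|dot| = 7.

7


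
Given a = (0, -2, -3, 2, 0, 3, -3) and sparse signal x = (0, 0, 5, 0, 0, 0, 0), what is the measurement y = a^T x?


Non-zero terms: ['-3*5']
Products: [-15]
y = sum = -15.

-15


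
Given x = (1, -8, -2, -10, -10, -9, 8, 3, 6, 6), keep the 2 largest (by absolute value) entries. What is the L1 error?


Sorted |x_i| descending: [10, 10, 9, 8, 8, 6, 6, 3, 2, 1]
Keep top 2: [10, 10]
Tail entries: [9, 8, 8, 6, 6, 3, 2, 1]
L1 error = sum of tail = 43.

43


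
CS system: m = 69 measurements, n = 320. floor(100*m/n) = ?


100*m/n = 100*69/320 ≈ 21.5625.
floor = 21.

21


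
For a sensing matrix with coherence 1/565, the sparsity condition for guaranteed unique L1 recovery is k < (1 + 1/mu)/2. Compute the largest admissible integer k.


1/mu = 565.
1 + 1/mu = 566.
(1 + 1/mu)/2 = 283 is an integer and the inequality is strict, so k_max = 283 - 1 = 282.

282


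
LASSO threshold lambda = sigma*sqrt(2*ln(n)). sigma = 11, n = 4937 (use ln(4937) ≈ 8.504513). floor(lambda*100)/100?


ln(4937) ≈ 8.504513.
2*ln(n) ≈ 17.009026.
sqrt(2*ln(n)) ≈ sqrt(17.009026) ≈ 4.1242.
lambda ≈ 11*4.1242 = 45.3662.
floor(lambda*100)/100 = 45.36.

45.36


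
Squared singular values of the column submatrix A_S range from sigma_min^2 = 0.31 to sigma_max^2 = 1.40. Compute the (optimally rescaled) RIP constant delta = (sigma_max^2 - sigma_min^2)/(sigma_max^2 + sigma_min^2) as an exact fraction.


lambda_max - lambda_min = 1.40 - 0.31 = 1.09.
lambda_max + lambda_min = 1.40 + 0.31 = 1.71.
delta = 1.09/1.71 = 109/171.

109/171


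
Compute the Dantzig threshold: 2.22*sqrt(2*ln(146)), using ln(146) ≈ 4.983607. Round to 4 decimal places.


ln(146) ≈ 4.983607.
2*ln(n) ≈ 9.967214.
sqrt(2*ln(n)) ≈ sqrt(9.967214) ≈ 3.157089.
threshold ≈ 2.22*3.157089 = 7.00873758 ≈ 7.0087.

7.0087


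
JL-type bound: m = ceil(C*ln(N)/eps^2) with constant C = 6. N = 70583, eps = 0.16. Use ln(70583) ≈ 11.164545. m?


ln(70583) ≈ 11.164545.
eps^2 = 0.16^2 = 0.0256.
C*ln(N)/eps^2 ≈ 6*11.164545/0.0256 ≈ 2616.6902.
m = ceil(2616.6902) = 2617.

2617


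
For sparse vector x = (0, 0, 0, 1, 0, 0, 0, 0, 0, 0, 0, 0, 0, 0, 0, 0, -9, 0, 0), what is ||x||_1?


Non-zero entries: [(3, 1), (16, -9)]
Absolute values: [1, 9]
||x||_1 = sum = 10.

10


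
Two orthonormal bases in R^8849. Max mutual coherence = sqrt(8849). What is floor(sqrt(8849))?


94^2 = 8836 <= 8849 < 9025 = 95^2, so 94 <= sqrt(8849) < 95.
floor(sqrt(8849)) = 94.

94


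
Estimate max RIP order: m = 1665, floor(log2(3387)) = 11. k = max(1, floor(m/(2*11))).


floor(log2(3387)) = 11.
2*11 = 22.
m/(2*floor(log2(n))) = 1665/22 ≈ 75.6818.
floor = 75.
k = max(1, 75) = 75.

75


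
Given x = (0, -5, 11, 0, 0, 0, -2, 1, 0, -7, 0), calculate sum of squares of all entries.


Non-zero entries: [(1, -5), (2, 11), (6, -2), (7, 1), (9, -7)]
Squares: [25, 121, 4, 1, 49]
||x||_2^2 = sum = 200.

200


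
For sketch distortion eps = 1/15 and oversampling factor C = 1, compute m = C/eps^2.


1/eps = 15.
(1/eps)^2 = 225.
m = 1*225 = 225.

225


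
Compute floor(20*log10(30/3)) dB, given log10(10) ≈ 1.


||x||/||e|| = 30/3 = 10.
log10(10) ≈ 1.
20*log10(||x||/||e||) ≈ 20*1 = 20.
floor(20) = 20.

20


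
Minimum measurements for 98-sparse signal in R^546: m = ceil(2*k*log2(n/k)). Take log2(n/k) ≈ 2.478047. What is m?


log2(n/k) = log2(546/98) ≈ 2.478047.
2*k*log2(n/k) ≈ 2*98*2.478047 = 485.697212.
m = ceil(485.697212) = 486.

486


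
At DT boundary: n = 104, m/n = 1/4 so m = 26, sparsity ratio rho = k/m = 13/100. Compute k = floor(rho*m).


m = 1/4*104 = 26.
rho = 13/100.
rho*m = 13/100*26 = 3.38.
k = floor(3.38) = 3.

3


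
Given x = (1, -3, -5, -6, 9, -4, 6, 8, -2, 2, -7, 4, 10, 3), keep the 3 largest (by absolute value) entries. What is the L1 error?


Sorted |x_i| descending: [10, 9, 8, 7, 6, 6, 5, 4, 4, 3, 3, 2, 2, 1]
Keep top 3: [10, 9, 8]
Tail entries: [7, 6, 6, 5, 4, 4, 3, 3, 2, 2, 1]
L1 error = sum of tail = 43.

43


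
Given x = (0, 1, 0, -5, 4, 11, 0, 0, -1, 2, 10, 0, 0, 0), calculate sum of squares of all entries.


Non-zero entries: [(1, 1), (3, -5), (4, 4), (5, 11), (8, -1), (9, 2), (10, 10)]
Squares: [1, 25, 16, 121, 1, 4, 100]
||x||_2^2 = sum = 268.

268


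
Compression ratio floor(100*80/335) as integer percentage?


100*m/n = 100*80/335 ≈ 23.8806.
floor = 23.

23


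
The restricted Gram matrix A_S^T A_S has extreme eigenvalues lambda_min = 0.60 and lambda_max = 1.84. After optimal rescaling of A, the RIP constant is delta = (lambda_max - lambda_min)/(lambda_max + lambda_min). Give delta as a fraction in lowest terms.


lambda_max - lambda_min = 1.84 - 0.60 = 1.24.
lambda_max + lambda_min = 1.84 + 0.60 = 2.44.
delta = 1.24/2.44 = 124/244 = 31/61.

31/61


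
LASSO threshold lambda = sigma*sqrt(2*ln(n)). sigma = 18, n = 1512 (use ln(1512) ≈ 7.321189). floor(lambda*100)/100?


ln(1512) ≈ 7.321189.
2*ln(n) ≈ 14.642378.
sqrt(2*ln(n)) ≈ sqrt(14.642378) ≈ 3.826536.
lambda ≈ 18*3.826536 = 68.877648.
floor(lambda*100)/100 = 68.87.

68.87


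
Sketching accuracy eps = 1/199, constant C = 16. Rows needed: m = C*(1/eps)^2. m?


1/eps = 199.
(1/eps)^2 = 39601.
m = 16*39601 = 633616.

633616


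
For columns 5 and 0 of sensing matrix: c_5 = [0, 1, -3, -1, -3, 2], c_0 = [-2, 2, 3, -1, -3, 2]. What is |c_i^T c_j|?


Inner product: 0*-2 + 1*2 + -3*3 + -1*-1 + -3*-3 + 2*2
Products: [0, 2, -9, 1, 9, 4]
Sum = 7.
|dot| = 7.

7


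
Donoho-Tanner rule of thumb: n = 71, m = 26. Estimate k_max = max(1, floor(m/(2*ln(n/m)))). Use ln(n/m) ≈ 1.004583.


n/m = 71/26.
ln(n/m) ≈ 1.004583.
2*ln(n/m) ≈ 2.009166.
m/(2*ln(n/m)) ≈ 26/2.009166 ≈ 12.9407.
floor = 12.
k_max = max(1, 12) = 12.

12


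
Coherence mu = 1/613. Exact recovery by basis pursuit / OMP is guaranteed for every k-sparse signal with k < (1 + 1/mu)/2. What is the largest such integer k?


1/mu = 613.
1 + 1/mu = 614.
(1 + 1/mu)/2 = 307 is an integer and the inequality is strict, so k_max = 307 - 1 = 306.

306


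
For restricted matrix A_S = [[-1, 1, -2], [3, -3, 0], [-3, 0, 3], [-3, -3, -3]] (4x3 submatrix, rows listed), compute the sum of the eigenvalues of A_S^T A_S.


Sum of eigenvalues of A_S^T A_S = trace(A_S^T A_S) = sum of squared column norms of A_S.
A_S^T A_S diagonal: [28, 19, 22].
trace = 28 + 19 + 22 = 69.

69


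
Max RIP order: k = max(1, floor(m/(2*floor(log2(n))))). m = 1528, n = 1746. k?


floor(log2(1746)) = 10.
2*10 = 20.
m/(2*floor(log2(n))) = 1528/20 ≈ 76.4.
floor = 76.
k = max(1, 76) = 76.

76


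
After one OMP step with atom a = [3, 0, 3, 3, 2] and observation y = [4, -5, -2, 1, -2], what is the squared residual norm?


a^T a = 31.
a^T y = 5.
coeff = 5/31 = 5/31.
||r||^2 = 1525/31.

1525/31


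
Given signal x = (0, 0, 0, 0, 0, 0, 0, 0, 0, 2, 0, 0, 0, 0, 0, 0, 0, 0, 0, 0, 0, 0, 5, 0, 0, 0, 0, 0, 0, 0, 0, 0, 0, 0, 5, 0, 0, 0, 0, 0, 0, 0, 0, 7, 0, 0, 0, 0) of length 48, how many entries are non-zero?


Non-zero positions: [9, 22, 34, 43].
Sparsity = 4.

4


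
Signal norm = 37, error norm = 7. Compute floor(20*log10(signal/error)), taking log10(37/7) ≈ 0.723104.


||x||/||e|| = 37/7.
log10(37/7) ≈ 0.723104.
20*log10(||x||/||e||) ≈ 20*0.723104 = 14.46208.
floor(14.46208) = 14.

14


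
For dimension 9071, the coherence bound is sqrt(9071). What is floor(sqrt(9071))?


95^2 = 9025 <= 9071 < 9216 = 96^2, so 95 <= sqrt(9071) < 96.
floor(sqrt(9071)) = 95.

95


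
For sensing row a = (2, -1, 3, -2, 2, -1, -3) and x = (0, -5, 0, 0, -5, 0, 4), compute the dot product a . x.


Non-zero terms: ['-1*-5', '2*-5', '-3*4']
Products: [5, -10, -12]
y = sum = -17.

-17


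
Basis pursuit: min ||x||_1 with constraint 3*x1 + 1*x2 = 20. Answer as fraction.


Axis intercepts:
  x1 = 20/3, x2 = 0: L1 = 20/3
  x1 = 0, x2 = 20: L1 = 20
x* = (20/3, 0)
||x*||_1 = 20/3.

20/3


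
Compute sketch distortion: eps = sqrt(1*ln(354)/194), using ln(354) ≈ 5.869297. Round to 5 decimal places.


ln(354) ≈ 5.869297.
1*ln(N)/m ≈ 1*5.869297/194 ≈ 0.03025411.
eps = sqrt(0.03025411) ≈ 0.1739371 ≈ 0.17394.

0.17394


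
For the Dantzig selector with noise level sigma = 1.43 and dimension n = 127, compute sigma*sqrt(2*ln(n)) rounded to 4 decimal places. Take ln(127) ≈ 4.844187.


ln(127) ≈ 4.844187.
2*ln(n) ≈ 9.688374.
sqrt(2*ln(n)) ≈ sqrt(9.688374) ≈ 3.112615.
threshold ≈ 1.43*3.112615 = 4.45103945 ≈ 4.4510.

4.4510


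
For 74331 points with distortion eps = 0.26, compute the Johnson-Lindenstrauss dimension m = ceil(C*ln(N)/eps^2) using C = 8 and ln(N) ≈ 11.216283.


ln(74331) ≈ 11.216283.
eps^2 = 0.26^2 = 0.0676.
C*ln(N)/eps^2 ≈ 8*11.216283/0.0676 ≈ 1327.3708.
m = ceil(1327.3708) = 1328.

1328


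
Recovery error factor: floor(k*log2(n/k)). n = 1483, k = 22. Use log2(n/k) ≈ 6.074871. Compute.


log2(n/k) = log2(1483/22) ≈ 6.074871.
k*log2(n/k) ≈ 22*6.074871 = 133.647162.
floor(133.647162) = 133.

133


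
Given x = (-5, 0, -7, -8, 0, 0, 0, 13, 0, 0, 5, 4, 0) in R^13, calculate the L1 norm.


Non-zero entries: [(0, -5), (2, -7), (3, -8), (7, 13), (10, 5), (11, 4)]
Absolute values: [5, 7, 8, 13, 5, 4]
||x||_1 = sum = 42.

42


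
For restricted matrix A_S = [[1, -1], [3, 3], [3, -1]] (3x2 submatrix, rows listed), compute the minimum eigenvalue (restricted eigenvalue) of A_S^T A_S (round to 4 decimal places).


A_S^T A_S = [[19, 5], [5, 11]].
trace = 30.
det = 184.
disc = trace^2 - 4*det = 900 - 4*184 = 164.
sqrt(164) ≈ 12.806248.
lam_min = (30 - sqrt(164))/2 ≈ (30 - 12.806248)/2 = 8.596876 ≈ 8.5969.

8.5969


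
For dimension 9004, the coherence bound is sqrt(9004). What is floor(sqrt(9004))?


94^2 = 8836 <= 9004 < 9025 = 95^2, so 94 <= sqrt(9004) < 95.
floor(sqrt(9004)) = 94.

94


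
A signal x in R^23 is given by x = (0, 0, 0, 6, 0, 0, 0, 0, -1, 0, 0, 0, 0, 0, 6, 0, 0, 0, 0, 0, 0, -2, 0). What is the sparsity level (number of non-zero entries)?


Non-zero positions: [3, 8, 14, 21].
Sparsity = 4.

4


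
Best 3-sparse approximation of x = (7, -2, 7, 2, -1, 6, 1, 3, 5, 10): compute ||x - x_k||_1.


Sorted |x_i| descending: [10, 7, 7, 6, 5, 3, 2, 2, 1, 1]
Keep top 3: [10, 7, 7]
Tail entries: [6, 5, 3, 2, 2, 1, 1]
L1 error = sum of tail = 20.

20


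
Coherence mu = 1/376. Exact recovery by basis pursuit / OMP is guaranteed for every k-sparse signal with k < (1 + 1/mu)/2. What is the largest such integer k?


1/mu = 376.
1 + 1/mu = 377.
(1 + 1/mu)/2 = 188.5 is not an integer, so k_max = floor(188.5) = 188.

188


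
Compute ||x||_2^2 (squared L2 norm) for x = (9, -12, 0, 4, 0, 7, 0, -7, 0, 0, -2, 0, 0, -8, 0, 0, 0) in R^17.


Non-zero entries: [(0, 9), (1, -12), (3, 4), (5, 7), (7, -7), (10, -2), (13, -8)]
Squares: [81, 144, 16, 49, 49, 4, 64]
||x||_2^2 = sum = 407.

407


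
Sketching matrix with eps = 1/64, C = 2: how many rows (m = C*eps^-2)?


1/eps = 64.
(1/eps)^2 = 4096.
m = 2*4096 = 8192.

8192


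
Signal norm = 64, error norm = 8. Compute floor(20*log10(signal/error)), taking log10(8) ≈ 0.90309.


||x||/||e|| = 64/8 = 8.
log10(8) ≈ 0.90309.
20*log10(||x||/||e||) ≈ 20*0.90309 = 18.0618.
floor(18.0618) = 18.

18


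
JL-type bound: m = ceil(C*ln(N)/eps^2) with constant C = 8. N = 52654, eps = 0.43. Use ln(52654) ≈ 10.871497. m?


ln(52654) ≈ 10.871497.
eps^2 = 0.43^2 = 0.1849.
C*ln(N)/eps^2 ≈ 8*10.871497/0.1849 ≈ 470.373.
m = ceil(470.373) = 471.

471


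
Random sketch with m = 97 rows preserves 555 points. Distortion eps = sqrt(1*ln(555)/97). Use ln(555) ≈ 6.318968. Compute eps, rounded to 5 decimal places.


ln(555) ≈ 6.318968.
1*ln(N)/m ≈ 1*6.318968/97 ≈ 0.065144.
eps = sqrt(0.065144) ≈ 0.2552332 ≈ 0.25523.

0.25523


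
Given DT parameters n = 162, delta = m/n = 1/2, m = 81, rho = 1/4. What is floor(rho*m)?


m = 1/2*162 = 81.
rho = 1/4.
rho*m = 1/4*81 = 20.25.
k = floor(20.25) = 20.

20


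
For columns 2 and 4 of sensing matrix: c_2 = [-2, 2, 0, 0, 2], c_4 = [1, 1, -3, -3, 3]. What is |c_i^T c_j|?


Inner product: -2*1 + 2*1 + 0*-3 + 0*-3 + 2*3
Products: [-2, 2, 0, 0, 6]
Sum = 6.
|dot| = 6.

6


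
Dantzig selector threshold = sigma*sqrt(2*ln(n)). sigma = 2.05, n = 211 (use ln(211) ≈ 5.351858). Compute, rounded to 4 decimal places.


ln(211) ≈ 5.351858.
2*ln(n) ≈ 10.703716.
sqrt(2*ln(n)) ≈ sqrt(10.703716) ≈ 3.271653.
threshold ≈ 2.05*3.271653 = 6.70688865 ≈ 6.7069.

6.7069


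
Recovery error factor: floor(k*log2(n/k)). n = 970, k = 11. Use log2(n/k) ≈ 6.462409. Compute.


log2(n/k) = log2(970/11) ≈ 6.462409.
k*log2(n/k) ≈ 11*6.462409 = 71.086499.
floor(71.086499) = 71.

71


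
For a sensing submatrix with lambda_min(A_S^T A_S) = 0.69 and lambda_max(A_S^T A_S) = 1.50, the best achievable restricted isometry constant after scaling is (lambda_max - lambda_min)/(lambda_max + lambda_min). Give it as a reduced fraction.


lambda_max - lambda_min = 1.50 - 0.69 = 0.81.
lambda_max + lambda_min = 1.50 + 0.69 = 2.19.
delta = 0.81/2.19 = 81/219 = 27/73.

27/73


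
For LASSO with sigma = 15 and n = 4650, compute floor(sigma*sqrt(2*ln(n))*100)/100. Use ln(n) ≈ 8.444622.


ln(4650) ≈ 8.444622.
2*ln(n) ≈ 16.889244.
sqrt(2*ln(n)) ≈ sqrt(16.889244) ≈ 4.109653.
lambda ≈ 15*4.109653 = 61.644795.
floor(lambda*100)/100 = 61.64.

61.64


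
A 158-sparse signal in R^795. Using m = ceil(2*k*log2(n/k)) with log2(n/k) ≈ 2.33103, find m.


log2(n/k) = log2(795/158) ≈ 2.33103.
2*k*log2(n/k) ≈ 2*158*2.33103 = 736.60548.
m = ceil(736.60548) = 737.

737


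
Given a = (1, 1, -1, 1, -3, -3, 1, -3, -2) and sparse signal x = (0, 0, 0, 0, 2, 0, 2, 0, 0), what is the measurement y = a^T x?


Non-zero terms: ['-3*2', '1*2']
Products: [-6, 2]
y = sum = -4.

-4


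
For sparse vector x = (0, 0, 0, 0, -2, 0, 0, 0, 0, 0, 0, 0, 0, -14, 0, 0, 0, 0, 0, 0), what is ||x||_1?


Non-zero entries: [(4, -2), (13, -14)]
Absolute values: [2, 14]
||x||_1 = sum = 16.

16
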